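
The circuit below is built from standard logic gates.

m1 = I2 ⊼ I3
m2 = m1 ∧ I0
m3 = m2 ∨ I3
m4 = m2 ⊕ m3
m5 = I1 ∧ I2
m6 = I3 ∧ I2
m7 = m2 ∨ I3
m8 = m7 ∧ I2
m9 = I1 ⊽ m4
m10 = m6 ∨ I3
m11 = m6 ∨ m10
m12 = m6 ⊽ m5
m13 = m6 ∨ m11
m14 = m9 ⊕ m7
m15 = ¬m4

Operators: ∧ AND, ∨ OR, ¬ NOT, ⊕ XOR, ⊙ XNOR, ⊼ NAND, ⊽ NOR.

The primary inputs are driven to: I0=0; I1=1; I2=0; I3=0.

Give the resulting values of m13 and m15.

m13 = 0  m15 = 1

m1 = I2 NAND I3 = 0 NAND 0 = 1
m2 = m1 AND I0 = 1 AND 0 = 0
m3 = m2 OR I3 = 0 OR 0 = 0
m4 = m2 XOR m3 = 0 XOR 0 = 0
m6 = I3 AND I2 = 0 AND 0 = 0
m10 = m6 OR I3 = 0 OR 0 = 0
m11 = m6 OR m10 = 0 OR 0 = 0
m13 = m6 OR m11 = 0 OR 0 = 0
m15 = NOT m4 = NOT 0 = 1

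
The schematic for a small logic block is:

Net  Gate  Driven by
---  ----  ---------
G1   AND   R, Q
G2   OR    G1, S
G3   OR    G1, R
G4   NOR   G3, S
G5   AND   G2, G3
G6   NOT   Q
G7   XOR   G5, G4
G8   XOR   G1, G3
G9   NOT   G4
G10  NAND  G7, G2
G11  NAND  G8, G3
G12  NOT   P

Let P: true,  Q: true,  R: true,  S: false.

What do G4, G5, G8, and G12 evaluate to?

G4 = false, G5 = true, G8 = false, G12 = false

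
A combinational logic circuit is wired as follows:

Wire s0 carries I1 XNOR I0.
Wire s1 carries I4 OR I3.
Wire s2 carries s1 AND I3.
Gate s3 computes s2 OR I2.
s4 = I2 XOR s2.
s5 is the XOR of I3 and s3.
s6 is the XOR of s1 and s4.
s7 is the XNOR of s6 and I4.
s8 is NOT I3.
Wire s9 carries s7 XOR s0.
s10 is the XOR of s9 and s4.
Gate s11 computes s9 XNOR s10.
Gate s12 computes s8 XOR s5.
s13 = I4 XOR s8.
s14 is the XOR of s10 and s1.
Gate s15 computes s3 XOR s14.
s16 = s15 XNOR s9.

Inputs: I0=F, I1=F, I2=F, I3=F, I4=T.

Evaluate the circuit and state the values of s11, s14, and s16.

s11 = T  s14 = T  s16 = F

s0 = I1 XNOR I0 = F XNOR F = T
s1 = I4 OR I3 = T OR F = T
s2 = s1 AND I3 = T AND F = F
s3 = s2 OR I2 = F OR F = F
s4 = I2 XOR s2 = F XOR F = F
s6 = s1 XOR s4 = T XOR F = T
s7 = s6 XNOR I4 = T XNOR T = T
s9 = s7 XOR s0 = T XOR T = F
s10 = s9 XOR s4 = F XOR F = F
s11 = s9 XNOR s10 = F XNOR F = T
s14 = s10 XOR s1 = F XOR T = T
s15 = s3 XOR s14 = F XOR T = T
s16 = s15 XNOR s9 = T XNOR F = F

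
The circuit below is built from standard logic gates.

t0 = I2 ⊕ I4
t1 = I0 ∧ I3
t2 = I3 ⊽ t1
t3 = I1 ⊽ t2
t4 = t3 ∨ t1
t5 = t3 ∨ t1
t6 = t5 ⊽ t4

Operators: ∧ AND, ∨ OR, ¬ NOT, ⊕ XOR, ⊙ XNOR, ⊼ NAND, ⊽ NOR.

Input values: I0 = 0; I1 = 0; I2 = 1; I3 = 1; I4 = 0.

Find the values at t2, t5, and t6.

t1 = I0 AND I3 = 0 AND 1 = 0
t2 = I3 NOR t1 = 1 NOR 0 = 0
t3 = I1 NOR t2 = 0 NOR 0 = 1
t4 = t3 OR t1 = 1 OR 0 = 1
t5 = t3 OR t1 = 1 OR 0 = 1
t6 = t5 NOR t4 = 1 NOR 1 = 0

t2 = 0, t5 = 1, t6 = 0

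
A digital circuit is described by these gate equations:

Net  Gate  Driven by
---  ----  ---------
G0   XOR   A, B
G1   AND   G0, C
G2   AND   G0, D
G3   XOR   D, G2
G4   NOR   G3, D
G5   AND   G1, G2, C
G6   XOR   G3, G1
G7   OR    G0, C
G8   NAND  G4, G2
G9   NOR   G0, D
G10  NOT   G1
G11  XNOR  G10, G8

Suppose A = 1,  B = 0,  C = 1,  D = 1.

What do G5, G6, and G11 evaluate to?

G0 = A XOR B = 1 XOR 0 = 1
G1 = G0 AND C = 1 AND 1 = 1
G2 = G0 AND D = 1 AND 1 = 1
G3 = D XOR G2 = 1 XOR 1 = 0
G4 = G3 NOR D = 0 NOR 1 = 0
G5 = G1 AND G2 AND C = 1 AND 1 AND 1 = 1
G6 = G3 XOR G1 = 0 XOR 1 = 1
G8 = G4 NAND G2 = 0 NAND 1 = 1
G10 = NOT G1 = NOT 1 = 0
G11 = G10 XNOR G8 = 0 XNOR 1 = 0

G5 = 1, G6 = 1, G11 = 0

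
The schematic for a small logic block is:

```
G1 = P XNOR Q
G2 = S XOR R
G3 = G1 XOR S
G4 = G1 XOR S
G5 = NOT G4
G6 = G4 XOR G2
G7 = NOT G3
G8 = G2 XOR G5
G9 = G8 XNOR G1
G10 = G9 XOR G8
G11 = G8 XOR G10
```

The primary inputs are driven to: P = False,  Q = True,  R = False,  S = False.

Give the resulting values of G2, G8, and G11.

G1 = P XNOR Q = False XNOR True = False
G2 = S XOR R = False XOR False = False
G4 = G1 XOR S = False XOR False = False
G5 = NOT G4 = NOT False = True
G8 = G2 XOR G5 = False XOR True = True
G9 = G8 XNOR G1 = True XNOR False = False
G10 = G9 XOR G8 = False XOR True = True
G11 = G8 XOR G10 = True XOR True = False

G2 = False, G8 = True, G11 = False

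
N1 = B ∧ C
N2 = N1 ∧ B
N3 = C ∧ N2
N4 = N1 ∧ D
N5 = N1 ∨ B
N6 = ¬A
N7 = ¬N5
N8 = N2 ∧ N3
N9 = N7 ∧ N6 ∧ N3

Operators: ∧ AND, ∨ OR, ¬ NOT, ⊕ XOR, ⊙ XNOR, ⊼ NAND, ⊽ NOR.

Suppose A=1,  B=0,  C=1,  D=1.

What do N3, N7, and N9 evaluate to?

N1 = B AND C = 0 AND 1 = 0
N2 = N1 AND B = 0 AND 0 = 0
N3 = C AND N2 = 1 AND 0 = 0
N5 = N1 OR B = 0 OR 0 = 0
N6 = NOT A = NOT 1 = 0
N7 = NOT N5 = NOT 0 = 1
N9 = N7 AND N6 AND N3 = 1 AND 0 AND 0 = 0

N3 = 0, N7 = 1, N9 = 0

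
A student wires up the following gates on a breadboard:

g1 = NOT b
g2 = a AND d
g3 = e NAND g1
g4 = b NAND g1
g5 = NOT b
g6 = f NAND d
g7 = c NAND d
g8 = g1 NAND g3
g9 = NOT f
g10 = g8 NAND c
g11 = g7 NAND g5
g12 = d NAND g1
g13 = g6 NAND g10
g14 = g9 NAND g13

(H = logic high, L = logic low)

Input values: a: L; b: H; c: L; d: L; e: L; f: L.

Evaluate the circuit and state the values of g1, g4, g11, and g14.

g1 = L, g4 = H, g11 = H, g14 = H

g1 = NOT b = NOT H = L
g3 = e NAND g1 = L NAND L = H
g4 = b NAND g1 = H NAND L = H
g5 = NOT b = NOT H = L
g6 = f NAND d = L NAND L = H
g7 = c NAND d = L NAND L = H
g8 = g1 NAND g3 = L NAND H = H
g9 = NOT f = NOT L = H
g10 = g8 NAND c = H NAND L = H
g11 = g7 NAND g5 = H NAND L = H
g13 = g6 NAND g10 = H NAND H = L
g14 = g9 NAND g13 = H NAND L = H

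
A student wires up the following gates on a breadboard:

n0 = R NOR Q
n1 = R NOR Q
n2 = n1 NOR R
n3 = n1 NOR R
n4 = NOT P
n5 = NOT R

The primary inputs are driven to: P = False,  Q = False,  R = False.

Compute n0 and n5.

n0 = True, n5 = True

n0 = R NOR Q = False NOR False = True
n5 = NOT R = NOT False = True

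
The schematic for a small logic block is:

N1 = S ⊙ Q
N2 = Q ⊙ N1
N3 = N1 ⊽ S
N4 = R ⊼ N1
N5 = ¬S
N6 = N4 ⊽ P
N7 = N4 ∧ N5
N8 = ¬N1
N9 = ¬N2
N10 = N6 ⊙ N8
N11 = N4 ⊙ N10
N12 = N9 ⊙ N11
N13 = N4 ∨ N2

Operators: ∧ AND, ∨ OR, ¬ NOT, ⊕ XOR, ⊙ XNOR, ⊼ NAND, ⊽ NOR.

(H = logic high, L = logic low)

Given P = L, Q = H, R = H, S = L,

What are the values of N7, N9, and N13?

N7 = H, N9 = H, N13 = H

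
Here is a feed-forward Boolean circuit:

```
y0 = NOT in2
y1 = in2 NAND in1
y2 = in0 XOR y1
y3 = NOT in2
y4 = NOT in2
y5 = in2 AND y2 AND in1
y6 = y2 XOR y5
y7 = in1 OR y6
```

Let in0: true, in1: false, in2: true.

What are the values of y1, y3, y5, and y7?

y1 = in2 NAND in1 = true NAND false = true
y2 = in0 XOR y1 = true XOR true = false
y3 = NOT in2 = NOT true = false
y5 = in2 AND y2 AND in1 = true AND false AND false = false
y6 = y2 XOR y5 = false XOR false = false
y7 = in1 OR y6 = false OR false = false

y1 = true, y3 = false, y5 = false, y7 = false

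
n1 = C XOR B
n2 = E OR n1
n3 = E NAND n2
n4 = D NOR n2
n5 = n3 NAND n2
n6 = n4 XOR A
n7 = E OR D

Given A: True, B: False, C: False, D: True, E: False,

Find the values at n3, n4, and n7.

n1 = C XOR B = False XOR False = False
n2 = E OR n1 = False OR False = False
n3 = E NAND n2 = False NAND False = True
n4 = D NOR n2 = True NOR False = False
n7 = E OR D = False OR True = True

n3 = True, n4 = False, n7 = True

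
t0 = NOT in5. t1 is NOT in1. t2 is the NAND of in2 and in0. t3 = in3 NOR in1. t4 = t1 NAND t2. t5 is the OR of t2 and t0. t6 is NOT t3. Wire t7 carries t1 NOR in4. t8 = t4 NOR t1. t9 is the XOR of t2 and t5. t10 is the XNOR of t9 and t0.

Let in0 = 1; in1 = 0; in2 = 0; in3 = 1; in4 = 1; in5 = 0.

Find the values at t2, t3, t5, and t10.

t0 = NOT in5 = NOT 0 = 1
t2 = in2 NAND in0 = 0 NAND 1 = 1
t3 = in3 NOR in1 = 1 NOR 0 = 0
t5 = t2 OR t0 = 1 OR 1 = 1
t9 = t2 XOR t5 = 1 XOR 1 = 0
t10 = t9 XNOR t0 = 0 XNOR 1 = 0

t2 = 1  t3 = 0  t5 = 1  t10 = 0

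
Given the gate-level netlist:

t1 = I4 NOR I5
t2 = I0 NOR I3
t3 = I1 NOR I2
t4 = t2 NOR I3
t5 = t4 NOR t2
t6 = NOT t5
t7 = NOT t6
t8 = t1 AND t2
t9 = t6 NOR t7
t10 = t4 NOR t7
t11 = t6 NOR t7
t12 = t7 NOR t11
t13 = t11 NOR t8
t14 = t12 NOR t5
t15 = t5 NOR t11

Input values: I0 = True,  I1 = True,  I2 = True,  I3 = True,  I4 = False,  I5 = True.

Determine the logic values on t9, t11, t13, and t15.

t9 = False; t11 = False; t13 = True; t15 = False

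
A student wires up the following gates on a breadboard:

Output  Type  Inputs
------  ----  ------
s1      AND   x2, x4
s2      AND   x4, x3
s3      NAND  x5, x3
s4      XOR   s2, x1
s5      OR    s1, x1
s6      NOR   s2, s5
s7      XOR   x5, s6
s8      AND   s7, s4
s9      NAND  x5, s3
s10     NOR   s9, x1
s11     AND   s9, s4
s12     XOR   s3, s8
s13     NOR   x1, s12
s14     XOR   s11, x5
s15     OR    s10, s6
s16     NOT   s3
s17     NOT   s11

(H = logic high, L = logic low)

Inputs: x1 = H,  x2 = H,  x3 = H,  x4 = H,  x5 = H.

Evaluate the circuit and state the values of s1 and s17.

s1 = x2 AND x4 = H AND H = H
s2 = x4 AND x3 = H AND H = H
s3 = x5 NAND x3 = H NAND H = L
s4 = s2 XOR x1 = H XOR H = L
s9 = x5 NAND s3 = H NAND L = H
s11 = s9 AND s4 = H AND L = L
s17 = NOT s11 = NOT L = H

s1 = H  s17 = H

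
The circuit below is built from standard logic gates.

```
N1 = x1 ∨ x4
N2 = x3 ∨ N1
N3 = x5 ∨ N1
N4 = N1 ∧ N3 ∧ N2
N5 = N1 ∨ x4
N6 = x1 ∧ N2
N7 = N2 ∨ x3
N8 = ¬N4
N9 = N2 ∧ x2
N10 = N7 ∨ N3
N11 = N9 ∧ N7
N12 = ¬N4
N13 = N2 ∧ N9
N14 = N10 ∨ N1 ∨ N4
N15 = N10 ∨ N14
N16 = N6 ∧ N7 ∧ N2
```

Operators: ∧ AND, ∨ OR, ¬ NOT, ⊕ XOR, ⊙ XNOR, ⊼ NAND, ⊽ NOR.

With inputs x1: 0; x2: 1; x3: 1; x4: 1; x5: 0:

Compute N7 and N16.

N7 = 1; N16 = 0

N1 = x1 OR x4 = 0 OR 1 = 1
N2 = x3 OR N1 = 1 OR 1 = 1
N6 = x1 AND N2 = 0 AND 1 = 0
N7 = N2 OR x3 = 1 OR 1 = 1
N16 = N6 AND N7 AND N2 = 0 AND 1 AND 1 = 0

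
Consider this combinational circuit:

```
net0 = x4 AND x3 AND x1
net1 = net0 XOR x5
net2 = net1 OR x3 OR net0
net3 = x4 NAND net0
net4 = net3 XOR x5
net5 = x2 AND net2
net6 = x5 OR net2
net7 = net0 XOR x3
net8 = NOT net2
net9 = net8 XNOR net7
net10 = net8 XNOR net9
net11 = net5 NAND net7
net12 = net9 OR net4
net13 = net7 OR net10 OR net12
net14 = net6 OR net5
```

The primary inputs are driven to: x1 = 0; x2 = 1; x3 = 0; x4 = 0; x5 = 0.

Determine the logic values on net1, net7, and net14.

net1 = 0  net7 = 0  net14 = 0

net0 = x4 AND x3 AND x1 = 0 AND 0 AND 0 = 0
net1 = net0 XOR x5 = 0 XOR 0 = 0
net2 = net1 OR x3 OR net0 = 0 OR 0 OR 0 = 0
net5 = x2 AND net2 = 1 AND 0 = 0
net6 = x5 OR net2 = 0 OR 0 = 0
net7 = net0 XOR x3 = 0 XOR 0 = 0
net14 = net6 OR net5 = 0 OR 0 = 0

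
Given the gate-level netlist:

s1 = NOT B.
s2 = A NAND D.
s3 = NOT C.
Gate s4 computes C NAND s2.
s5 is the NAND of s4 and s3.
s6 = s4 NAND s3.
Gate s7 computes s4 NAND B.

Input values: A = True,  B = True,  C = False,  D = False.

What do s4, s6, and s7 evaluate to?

s2 = A NAND D = True NAND False = True
s3 = NOT C = NOT False = True
s4 = C NAND s2 = False NAND True = True
s6 = s4 NAND s3 = True NAND True = False
s7 = s4 NAND B = True NAND True = False

s4 = True, s6 = False, s7 = False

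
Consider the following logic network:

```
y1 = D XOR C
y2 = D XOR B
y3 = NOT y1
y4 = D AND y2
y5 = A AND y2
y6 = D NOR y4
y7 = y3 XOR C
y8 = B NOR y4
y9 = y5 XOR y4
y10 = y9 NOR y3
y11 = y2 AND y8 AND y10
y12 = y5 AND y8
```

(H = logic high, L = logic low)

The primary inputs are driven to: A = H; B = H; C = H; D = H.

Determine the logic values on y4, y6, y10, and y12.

y4 = L, y6 = L, y10 = L, y12 = L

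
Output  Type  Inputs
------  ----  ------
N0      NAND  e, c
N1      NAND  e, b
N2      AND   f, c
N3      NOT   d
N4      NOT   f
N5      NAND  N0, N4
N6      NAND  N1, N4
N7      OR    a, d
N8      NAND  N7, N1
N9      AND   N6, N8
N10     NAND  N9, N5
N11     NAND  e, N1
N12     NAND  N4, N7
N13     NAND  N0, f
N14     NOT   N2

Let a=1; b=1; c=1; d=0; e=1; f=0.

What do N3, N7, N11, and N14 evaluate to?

N3 = 1, N7 = 1, N11 = 1, N14 = 1

N1 = e NAND b = 1 NAND 1 = 0
N2 = f AND c = 0 AND 1 = 0
N3 = NOT d = NOT 0 = 1
N7 = a OR d = 1 OR 0 = 1
N11 = e NAND N1 = 1 NAND 0 = 1
N14 = NOT N2 = NOT 0 = 1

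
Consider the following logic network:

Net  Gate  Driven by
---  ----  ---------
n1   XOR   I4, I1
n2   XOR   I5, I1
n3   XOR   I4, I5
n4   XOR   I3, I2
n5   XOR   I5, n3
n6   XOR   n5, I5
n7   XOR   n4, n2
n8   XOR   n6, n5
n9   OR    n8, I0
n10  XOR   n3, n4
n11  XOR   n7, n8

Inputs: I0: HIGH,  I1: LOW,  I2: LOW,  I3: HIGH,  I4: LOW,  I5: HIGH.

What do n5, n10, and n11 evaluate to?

n5 = LOW; n10 = LOW; n11 = HIGH

n2 = I5 XOR I1 = HIGH XOR LOW = HIGH
n3 = I4 XOR I5 = LOW XOR HIGH = HIGH
n4 = I3 XOR I2 = HIGH XOR LOW = HIGH
n5 = I5 XOR n3 = HIGH XOR HIGH = LOW
n6 = n5 XOR I5 = LOW XOR HIGH = HIGH
n7 = n4 XOR n2 = HIGH XOR HIGH = LOW
n8 = n6 XOR n5 = HIGH XOR LOW = HIGH
n10 = n3 XOR n4 = HIGH XOR HIGH = LOW
n11 = n7 XOR n8 = LOW XOR HIGH = HIGH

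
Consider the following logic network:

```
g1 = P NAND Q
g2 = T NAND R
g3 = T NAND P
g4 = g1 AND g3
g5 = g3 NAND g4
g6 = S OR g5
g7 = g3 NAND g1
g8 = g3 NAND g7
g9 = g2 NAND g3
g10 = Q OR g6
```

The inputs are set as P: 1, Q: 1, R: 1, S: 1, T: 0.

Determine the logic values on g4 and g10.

g4 = 0, g10 = 1

g1 = P NAND Q = 1 NAND 1 = 0
g3 = T NAND P = 0 NAND 1 = 1
g4 = g1 AND g3 = 0 AND 1 = 0
g5 = g3 NAND g4 = 1 NAND 0 = 1
g6 = S OR g5 = 1 OR 1 = 1
g10 = Q OR g6 = 1 OR 1 = 1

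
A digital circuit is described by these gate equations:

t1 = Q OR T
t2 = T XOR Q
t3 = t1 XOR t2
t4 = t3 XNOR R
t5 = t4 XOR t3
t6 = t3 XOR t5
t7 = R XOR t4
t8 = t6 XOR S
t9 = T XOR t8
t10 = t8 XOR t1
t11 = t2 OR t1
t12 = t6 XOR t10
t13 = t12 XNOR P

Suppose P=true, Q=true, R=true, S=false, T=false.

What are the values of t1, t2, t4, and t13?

t1 = true  t2 = true  t4 = false  t13 = true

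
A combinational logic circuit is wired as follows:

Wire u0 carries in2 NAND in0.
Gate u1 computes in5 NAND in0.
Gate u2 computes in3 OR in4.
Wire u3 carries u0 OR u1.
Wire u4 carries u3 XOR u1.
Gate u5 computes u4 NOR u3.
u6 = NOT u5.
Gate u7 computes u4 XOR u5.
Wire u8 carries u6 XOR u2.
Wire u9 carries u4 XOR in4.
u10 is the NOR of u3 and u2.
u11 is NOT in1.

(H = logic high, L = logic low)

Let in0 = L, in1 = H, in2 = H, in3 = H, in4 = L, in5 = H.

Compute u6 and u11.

u6 = H, u11 = L

u0 = in2 NAND in0 = H NAND L = H
u1 = in5 NAND in0 = H NAND L = H
u3 = u0 OR u1 = H OR H = H
u4 = u3 XOR u1 = H XOR H = L
u5 = u4 NOR u3 = L NOR H = L
u6 = NOT u5 = NOT L = H
u11 = NOT in1 = NOT H = L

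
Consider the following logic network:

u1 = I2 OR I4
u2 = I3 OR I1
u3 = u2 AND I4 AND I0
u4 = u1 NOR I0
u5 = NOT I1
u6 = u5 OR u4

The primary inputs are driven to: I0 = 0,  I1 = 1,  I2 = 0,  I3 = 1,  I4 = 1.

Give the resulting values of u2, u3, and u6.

u1 = I2 OR I4 = 0 OR 1 = 1
u2 = I3 OR I1 = 1 OR 1 = 1
u3 = u2 AND I4 AND I0 = 1 AND 1 AND 0 = 0
u4 = u1 NOR I0 = 1 NOR 0 = 0
u5 = NOT I1 = NOT 1 = 0
u6 = u5 OR u4 = 0 OR 0 = 0

u2 = 1, u3 = 0, u6 = 0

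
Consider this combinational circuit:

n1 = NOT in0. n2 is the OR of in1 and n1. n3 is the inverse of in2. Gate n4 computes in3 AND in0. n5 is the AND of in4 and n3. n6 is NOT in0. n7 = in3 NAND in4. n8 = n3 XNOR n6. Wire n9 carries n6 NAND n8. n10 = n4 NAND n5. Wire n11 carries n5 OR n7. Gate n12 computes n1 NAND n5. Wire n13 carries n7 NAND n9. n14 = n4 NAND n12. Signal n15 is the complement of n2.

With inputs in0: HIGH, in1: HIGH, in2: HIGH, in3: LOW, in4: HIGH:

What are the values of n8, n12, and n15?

n8 = HIGH  n12 = HIGH  n15 = LOW

n1 = NOT in0 = NOT HIGH = LOW
n2 = in1 OR n1 = HIGH OR LOW = HIGH
n3 = NOT in2 = NOT HIGH = LOW
n5 = in4 AND n3 = HIGH AND LOW = LOW
n6 = NOT in0 = NOT HIGH = LOW
n8 = n3 XNOR n6 = LOW XNOR LOW = HIGH
n12 = n1 NAND n5 = LOW NAND LOW = HIGH
n15 = NOT n2 = NOT HIGH = LOW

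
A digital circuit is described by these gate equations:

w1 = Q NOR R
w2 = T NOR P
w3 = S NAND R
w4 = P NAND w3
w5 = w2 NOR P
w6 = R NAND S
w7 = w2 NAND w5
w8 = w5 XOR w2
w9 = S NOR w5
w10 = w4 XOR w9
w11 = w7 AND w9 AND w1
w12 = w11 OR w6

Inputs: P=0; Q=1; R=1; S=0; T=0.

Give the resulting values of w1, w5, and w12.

w1 = Q NOR R = 1 NOR 1 = 0
w2 = T NOR P = 0 NOR 0 = 1
w5 = w2 NOR P = 1 NOR 0 = 0
w6 = R NAND S = 1 NAND 0 = 1
w7 = w2 NAND w5 = 1 NAND 0 = 1
w9 = S NOR w5 = 0 NOR 0 = 1
w11 = w7 AND w9 AND w1 = 1 AND 1 AND 0 = 0
w12 = w11 OR w6 = 0 OR 1 = 1

w1 = 0; w5 = 0; w12 = 1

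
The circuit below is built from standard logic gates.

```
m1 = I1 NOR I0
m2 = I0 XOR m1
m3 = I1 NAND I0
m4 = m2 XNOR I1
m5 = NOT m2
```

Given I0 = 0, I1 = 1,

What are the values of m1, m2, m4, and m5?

m1 = 0; m2 = 0; m4 = 0; m5 = 1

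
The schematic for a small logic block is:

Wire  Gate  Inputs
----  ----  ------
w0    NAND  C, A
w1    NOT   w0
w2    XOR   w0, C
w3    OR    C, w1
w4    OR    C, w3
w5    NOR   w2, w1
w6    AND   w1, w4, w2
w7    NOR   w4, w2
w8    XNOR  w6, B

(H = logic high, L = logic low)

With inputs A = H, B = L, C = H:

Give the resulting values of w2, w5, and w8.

w0 = C NAND A = H NAND H = L
w1 = NOT w0 = NOT L = H
w2 = w0 XOR C = L XOR H = H
w3 = C OR w1 = H OR H = H
w4 = C OR w3 = H OR H = H
w5 = w2 NOR w1 = H NOR H = L
w6 = w1 AND w4 AND w2 = H AND H AND H = H
w8 = w6 XNOR B = H XNOR L = L

w2 = H, w5 = L, w8 = L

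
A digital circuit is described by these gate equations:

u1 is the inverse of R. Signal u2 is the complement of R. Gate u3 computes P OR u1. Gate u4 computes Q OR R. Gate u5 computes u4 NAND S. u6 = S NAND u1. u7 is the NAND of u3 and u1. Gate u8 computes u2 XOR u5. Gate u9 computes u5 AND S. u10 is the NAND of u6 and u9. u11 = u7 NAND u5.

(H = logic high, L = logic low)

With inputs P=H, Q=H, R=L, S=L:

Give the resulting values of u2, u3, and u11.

u2 = H  u3 = H  u11 = H

u1 = NOT R = NOT L = H
u2 = NOT R = NOT L = H
u3 = P OR u1 = H OR H = H
u4 = Q OR R = H OR L = H
u5 = u4 NAND S = H NAND L = H
u7 = u3 NAND u1 = H NAND H = L
u11 = u7 NAND u5 = L NAND H = H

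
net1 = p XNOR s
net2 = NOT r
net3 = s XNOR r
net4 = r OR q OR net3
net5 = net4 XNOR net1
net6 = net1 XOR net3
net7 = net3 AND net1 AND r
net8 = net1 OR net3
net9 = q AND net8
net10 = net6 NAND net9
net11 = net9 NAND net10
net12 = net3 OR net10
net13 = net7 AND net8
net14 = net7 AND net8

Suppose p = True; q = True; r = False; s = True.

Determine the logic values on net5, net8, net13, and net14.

net5 = True; net8 = True; net13 = False; net14 = False

net1 = p XNOR s = True XNOR True = True
net3 = s XNOR r = True XNOR False = False
net4 = r OR q OR net3 = False OR True OR False = True
net5 = net4 XNOR net1 = True XNOR True = True
net7 = net3 AND net1 AND r = False AND True AND False = False
net8 = net1 OR net3 = True OR False = True
net13 = net7 AND net8 = False AND True = False
net14 = net7 AND net8 = False AND True = False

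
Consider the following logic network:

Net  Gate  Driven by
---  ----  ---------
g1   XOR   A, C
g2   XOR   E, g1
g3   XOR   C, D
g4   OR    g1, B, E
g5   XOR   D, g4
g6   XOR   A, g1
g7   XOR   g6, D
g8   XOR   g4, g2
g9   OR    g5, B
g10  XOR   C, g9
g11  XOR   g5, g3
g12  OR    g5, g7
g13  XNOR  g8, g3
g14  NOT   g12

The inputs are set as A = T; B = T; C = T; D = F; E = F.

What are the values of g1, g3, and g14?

g1 = F  g3 = T  g14 = F

g1 = A XOR C = T XOR T = F
g3 = C XOR D = T XOR F = T
g4 = g1 OR B OR E = F OR T OR F = T
g5 = D XOR g4 = F XOR T = T
g6 = A XOR g1 = T XOR F = T
g7 = g6 XOR D = T XOR F = T
g12 = g5 OR g7 = T OR T = T
g14 = NOT g12 = NOT T = F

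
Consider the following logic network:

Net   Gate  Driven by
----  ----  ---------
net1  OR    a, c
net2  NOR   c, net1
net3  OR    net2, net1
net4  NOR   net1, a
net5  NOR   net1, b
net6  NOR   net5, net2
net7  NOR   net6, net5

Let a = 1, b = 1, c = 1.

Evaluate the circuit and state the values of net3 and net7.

net3 = 1  net7 = 0

net1 = a OR c = 1 OR 1 = 1
net2 = c NOR net1 = 1 NOR 1 = 0
net3 = net2 OR net1 = 0 OR 1 = 1
net5 = net1 NOR b = 1 NOR 1 = 0
net6 = net5 NOR net2 = 0 NOR 0 = 1
net7 = net6 NOR net5 = 1 NOR 0 = 0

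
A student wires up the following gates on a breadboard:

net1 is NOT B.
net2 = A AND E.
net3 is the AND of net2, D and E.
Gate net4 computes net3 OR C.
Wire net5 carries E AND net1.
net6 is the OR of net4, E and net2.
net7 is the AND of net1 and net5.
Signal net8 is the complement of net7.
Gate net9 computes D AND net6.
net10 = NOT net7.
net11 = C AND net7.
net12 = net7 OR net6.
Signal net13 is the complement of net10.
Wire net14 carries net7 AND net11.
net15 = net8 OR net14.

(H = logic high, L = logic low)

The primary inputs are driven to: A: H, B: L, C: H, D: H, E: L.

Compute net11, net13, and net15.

net11 = L; net13 = L; net15 = H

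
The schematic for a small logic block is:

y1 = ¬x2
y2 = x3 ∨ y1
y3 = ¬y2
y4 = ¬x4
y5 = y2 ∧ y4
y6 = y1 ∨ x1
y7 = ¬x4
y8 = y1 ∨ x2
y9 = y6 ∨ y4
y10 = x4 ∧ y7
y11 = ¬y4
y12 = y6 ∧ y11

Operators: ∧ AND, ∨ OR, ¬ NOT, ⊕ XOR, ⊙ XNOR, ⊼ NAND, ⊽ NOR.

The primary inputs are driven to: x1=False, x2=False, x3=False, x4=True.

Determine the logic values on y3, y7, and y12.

y1 = NOT x2 = NOT False = True
y2 = x3 OR y1 = False OR True = True
y3 = NOT y2 = NOT True = False
y4 = NOT x4 = NOT True = False
y6 = y1 OR x1 = True OR False = True
y7 = NOT x4 = NOT True = False
y11 = NOT y4 = NOT False = True
y12 = y6 AND y11 = True AND True = True

y3 = False, y7 = False, y12 = True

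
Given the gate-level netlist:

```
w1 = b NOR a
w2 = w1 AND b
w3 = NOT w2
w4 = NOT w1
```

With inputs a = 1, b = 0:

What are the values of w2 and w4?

w2 = 0, w4 = 1

w1 = b NOR a = 0 NOR 1 = 0
w2 = w1 AND b = 0 AND 0 = 0
w4 = NOT w1 = NOT 0 = 1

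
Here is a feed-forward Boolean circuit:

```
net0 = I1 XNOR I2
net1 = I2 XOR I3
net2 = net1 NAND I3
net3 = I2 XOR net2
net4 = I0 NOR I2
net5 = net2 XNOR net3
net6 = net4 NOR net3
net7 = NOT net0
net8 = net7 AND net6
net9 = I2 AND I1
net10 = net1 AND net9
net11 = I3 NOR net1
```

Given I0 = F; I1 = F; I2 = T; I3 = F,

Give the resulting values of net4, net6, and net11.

net1 = I2 XOR I3 = T XOR F = T
net2 = net1 NAND I3 = T NAND F = T
net3 = I2 XOR net2 = T XOR T = F
net4 = I0 NOR I2 = F NOR T = F
net6 = net4 NOR net3 = F NOR F = T
net11 = I3 NOR net1 = F NOR T = F

net4 = F, net6 = T, net11 = F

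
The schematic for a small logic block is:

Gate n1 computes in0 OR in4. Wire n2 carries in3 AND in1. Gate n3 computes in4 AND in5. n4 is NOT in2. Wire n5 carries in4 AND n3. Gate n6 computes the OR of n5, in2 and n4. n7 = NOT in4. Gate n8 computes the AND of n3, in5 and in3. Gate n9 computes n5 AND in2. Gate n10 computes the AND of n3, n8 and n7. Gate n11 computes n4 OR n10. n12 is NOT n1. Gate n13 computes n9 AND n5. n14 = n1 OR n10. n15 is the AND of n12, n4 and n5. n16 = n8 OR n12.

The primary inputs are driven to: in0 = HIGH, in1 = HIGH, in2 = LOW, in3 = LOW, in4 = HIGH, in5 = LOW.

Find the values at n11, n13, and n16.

n11 = HIGH, n13 = LOW, n16 = LOW

n1 = in0 OR in4 = HIGH OR HIGH = HIGH
n3 = in4 AND in5 = HIGH AND LOW = LOW
n4 = NOT in2 = NOT LOW = HIGH
n5 = in4 AND n3 = HIGH AND LOW = LOW
n7 = NOT in4 = NOT HIGH = LOW
n8 = n3 AND in5 AND in3 = LOW AND LOW AND LOW = LOW
n9 = n5 AND in2 = LOW AND LOW = LOW
n10 = n3 AND n8 AND n7 = LOW AND LOW AND LOW = LOW
n11 = n4 OR n10 = HIGH OR LOW = HIGH
n12 = NOT n1 = NOT HIGH = LOW
n13 = n9 AND n5 = LOW AND LOW = LOW
n16 = n8 OR n12 = LOW OR LOW = LOW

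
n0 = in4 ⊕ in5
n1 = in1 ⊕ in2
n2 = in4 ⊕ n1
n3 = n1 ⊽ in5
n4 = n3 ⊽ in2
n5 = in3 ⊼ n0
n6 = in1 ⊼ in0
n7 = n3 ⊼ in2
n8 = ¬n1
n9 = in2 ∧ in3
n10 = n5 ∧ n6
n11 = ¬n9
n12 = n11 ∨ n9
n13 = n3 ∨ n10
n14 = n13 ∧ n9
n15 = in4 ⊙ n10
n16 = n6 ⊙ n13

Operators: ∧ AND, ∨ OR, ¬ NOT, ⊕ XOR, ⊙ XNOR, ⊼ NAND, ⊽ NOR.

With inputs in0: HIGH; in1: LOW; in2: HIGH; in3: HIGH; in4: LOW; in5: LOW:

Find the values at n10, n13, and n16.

n10 = HIGH  n13 = HIGH  n16 = HIGH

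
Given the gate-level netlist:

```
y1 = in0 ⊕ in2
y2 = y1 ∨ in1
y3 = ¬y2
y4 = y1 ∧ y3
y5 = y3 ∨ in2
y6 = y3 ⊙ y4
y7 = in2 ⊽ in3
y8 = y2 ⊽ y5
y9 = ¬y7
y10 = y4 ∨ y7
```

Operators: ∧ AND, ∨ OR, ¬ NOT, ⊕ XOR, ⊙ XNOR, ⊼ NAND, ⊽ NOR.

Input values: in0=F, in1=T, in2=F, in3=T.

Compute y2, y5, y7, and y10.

y2 = T; y5 = F; y7 = F; y10 = F

y1 = in0 XOR in2 = F XOR F = F
y2 = y1 OR in1 = F OR T = T
y3 = NOT y2 = NOT T = F
y4 = y1 AND y3 = F AND F = F
y5 = y3 OR in2 = F OR F = F
y7 = in2 NOR in3 = F NOR T = F
y10 = y4 OR y7 = F OR F = F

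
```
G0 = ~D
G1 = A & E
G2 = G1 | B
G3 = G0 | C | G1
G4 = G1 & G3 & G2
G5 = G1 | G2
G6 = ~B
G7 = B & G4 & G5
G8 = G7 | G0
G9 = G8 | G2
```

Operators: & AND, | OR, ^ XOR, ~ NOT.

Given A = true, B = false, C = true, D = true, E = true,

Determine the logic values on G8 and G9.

G0 = NOT D = NOT true = false
G1 = A AND E = true AND true = true
G2 = G1 OR B = true OR false = true
G3 = G0 OR C OR G1 = false OR true OR true = true
G4 = G1 AND G3 AND G2 = true AND true AND true = true
G5 = G1 OR G2 = true OR true = true
G7 = B AND G4 AND G5 = false AND true AND true = false
G8 = G7 OR G0 = false OR false = false
G9 = G8 OR G2 = false OR true = true

G8 = false  G9 = true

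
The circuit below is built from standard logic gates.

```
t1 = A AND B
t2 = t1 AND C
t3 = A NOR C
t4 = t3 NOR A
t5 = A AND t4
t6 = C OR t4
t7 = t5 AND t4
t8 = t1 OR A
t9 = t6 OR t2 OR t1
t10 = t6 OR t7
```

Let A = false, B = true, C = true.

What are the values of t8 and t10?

t8 = false  t10 = true

t1 = A AND B = false AND true = false
t3 = A NOR C = false NOR true = false
t4 = t3 NOR A = false NOR false = true
t5 = A AND t4 = false AND true = false
t6 = C OR t4 = true OR true = true
t7 = t5 AND t4 = false AND true = false
t8 = t1 OR A = false OR false = false
t10 = t6 OR t7 = true OR false = true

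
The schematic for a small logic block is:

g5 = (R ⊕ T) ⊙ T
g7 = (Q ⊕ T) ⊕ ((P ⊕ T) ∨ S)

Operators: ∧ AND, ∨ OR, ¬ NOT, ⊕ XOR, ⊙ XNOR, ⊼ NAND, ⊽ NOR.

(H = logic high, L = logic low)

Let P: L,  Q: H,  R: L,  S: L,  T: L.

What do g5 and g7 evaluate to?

g5 = (L ⊕ L) ⊙ L = H
g7 = (H ⊕ L) ⊕ ((L ⊕ L) ∨ L) = H

g5 = H; g7 = H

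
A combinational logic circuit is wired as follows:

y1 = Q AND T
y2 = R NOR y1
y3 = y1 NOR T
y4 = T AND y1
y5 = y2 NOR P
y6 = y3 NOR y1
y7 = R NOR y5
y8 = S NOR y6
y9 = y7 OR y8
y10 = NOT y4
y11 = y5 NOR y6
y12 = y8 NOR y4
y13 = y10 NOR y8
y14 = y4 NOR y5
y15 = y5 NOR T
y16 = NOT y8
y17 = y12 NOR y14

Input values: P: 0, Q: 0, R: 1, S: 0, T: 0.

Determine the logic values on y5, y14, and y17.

y5 = 1; y14 = 0; y17 = 1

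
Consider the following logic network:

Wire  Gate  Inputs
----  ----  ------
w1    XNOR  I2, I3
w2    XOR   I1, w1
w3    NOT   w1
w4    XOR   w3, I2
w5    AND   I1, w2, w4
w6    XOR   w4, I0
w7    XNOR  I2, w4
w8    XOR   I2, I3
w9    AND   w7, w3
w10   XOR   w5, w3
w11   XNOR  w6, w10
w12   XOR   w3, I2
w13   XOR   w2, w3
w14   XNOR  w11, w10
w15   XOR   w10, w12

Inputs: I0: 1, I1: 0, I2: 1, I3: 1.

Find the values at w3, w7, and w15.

w3 = 0; w7 = 1; w15 = 1

w1 = I2 XNOR I3 = 1 XNOR 1 = 1
w2 = I1 XOR w1 = 0 XOR 1 = 1
w3 = NOT w1 = NOT 1 = 0
w4 = w3 XOR I2 = 0 XOR 1 = 1
w5 = I1 AND w2 AND w4 = 0 AND 1 AND 1 = 0
w7 = I2 XNOR w4 = 1 XNOR 1 = 1
w10 = w5 XOR w3 = 0 XOR 0 = 0
w12 = w3 XOR I2 = 0 XOR 1 = 1
w15 = w10 XOR w12 = 0 XOR 1 = 1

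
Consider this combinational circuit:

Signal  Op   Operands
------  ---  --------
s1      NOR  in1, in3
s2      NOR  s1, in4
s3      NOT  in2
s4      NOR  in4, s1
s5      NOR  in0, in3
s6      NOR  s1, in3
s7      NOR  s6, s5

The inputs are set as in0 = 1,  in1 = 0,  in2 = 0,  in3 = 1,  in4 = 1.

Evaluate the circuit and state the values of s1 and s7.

s1 = 0; s7 = 1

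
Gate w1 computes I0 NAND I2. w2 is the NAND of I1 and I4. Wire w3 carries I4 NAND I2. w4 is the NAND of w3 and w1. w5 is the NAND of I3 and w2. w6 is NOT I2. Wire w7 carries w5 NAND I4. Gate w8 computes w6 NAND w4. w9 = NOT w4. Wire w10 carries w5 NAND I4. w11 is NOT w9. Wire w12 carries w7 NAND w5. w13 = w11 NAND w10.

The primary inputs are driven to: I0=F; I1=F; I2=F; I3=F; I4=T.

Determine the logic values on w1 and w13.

w1 = I0 NAND I2 = F NAND F = T
w2 = I1 NAND I4 = F NAND T = T
w3 = I4 NAND I2 = T NAND F = T
w4 = w3 NAND w1 = T NAND T = F
w5 = I3 NAND w2 = F NAND T = T
w9 = NOT w4 = NOT F = T
w10 = w5 NAND I4 = T NAND T = F
w11 = NOT w9 = NOT T = F
w13 = w11 NAND w10 = F NAND F = T

w1 = T  w13 = T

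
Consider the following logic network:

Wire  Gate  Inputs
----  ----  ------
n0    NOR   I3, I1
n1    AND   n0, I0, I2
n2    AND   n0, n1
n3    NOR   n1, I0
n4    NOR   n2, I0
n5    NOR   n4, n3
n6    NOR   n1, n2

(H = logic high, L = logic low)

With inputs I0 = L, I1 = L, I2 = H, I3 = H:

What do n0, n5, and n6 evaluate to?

n0 = L  n5 = L  n6 = H

n0 = I3 NOR I1 = H NOR L = L
n1 = n0 AND I0 AND I2 = L AND L AND H = L
n2 = n0 AND n1 = L AND L = L
n3 = n1 NOR I0 = L NOR L = H
n4 = n2 NOR I0 = L NOR L = H
n5 = n4 NOR n3 = H NOR H = L
n6 = n1 NOR n2 = L NOR L = H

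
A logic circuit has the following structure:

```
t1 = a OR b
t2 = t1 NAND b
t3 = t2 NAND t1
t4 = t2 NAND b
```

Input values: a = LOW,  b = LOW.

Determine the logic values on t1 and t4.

t1 = a OR b = LOW OR LOW = LOW
t2 = t1 NAND b = LOW NAND LOW = HIGH
t4 = t2 NAND b = HIGH NAND LOW = HIGH

t1 = LOW  t4 = HIGH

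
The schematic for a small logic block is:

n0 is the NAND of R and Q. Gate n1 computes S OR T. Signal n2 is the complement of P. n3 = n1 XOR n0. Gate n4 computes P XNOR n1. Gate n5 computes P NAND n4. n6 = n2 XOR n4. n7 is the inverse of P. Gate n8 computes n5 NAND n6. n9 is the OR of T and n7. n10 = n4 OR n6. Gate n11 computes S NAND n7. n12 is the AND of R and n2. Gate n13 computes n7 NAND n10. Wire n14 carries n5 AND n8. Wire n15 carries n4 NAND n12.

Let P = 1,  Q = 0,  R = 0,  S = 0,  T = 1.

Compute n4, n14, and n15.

n1 = S OR T = 0 OR 1 = 1
n2 = NOT P = NOT 1 = 0
n4 = P XNOR n1 = 1 XNOR 1 = 1
n5 = P NAND n4 = 1 NAND 1 = 0
n6 = n2 XOR n4 = 0 XOR 1 = 1
n8 = n5 NAND n6 = 0 NAND 1 = 1
n12 = R AND n2 = 0 AND 0 = 0
n14 = n5 AND n8 = 0 AND 1 = 0
n15 = n4 NAND n12 = 1 NAND 0 = 1

n4 = 1, n14 = 0, n15 = 1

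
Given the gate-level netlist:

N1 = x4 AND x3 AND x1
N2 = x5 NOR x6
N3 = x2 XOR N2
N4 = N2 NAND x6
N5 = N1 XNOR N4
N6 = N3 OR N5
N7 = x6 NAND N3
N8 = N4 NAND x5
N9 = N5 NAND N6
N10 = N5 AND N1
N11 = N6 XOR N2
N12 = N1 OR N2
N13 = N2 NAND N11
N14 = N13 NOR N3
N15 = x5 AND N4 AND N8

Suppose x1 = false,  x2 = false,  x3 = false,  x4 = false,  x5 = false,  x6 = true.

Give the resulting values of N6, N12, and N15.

N1 = x4 AND x3 AND x1 = false AND false AND false = false
N2 = x5 NOR x6 = false NOR true = false
N3 = x2 XOR N2 = false XOR false = false
N4 = N2 NAND x6 = false NAND true = true
N5 = N1 XNOR N4 = false XNOR true = false
N6 = N3 OR N5 = false OR false = false
N8 = N4 NAND x5 = true NAND false = true
N12 = N1 OR N2 = false OR false = false
N15 = x5 AND N4 AND N8 = false AND true AND true = false

N6 = false, N12 = false, N15 = false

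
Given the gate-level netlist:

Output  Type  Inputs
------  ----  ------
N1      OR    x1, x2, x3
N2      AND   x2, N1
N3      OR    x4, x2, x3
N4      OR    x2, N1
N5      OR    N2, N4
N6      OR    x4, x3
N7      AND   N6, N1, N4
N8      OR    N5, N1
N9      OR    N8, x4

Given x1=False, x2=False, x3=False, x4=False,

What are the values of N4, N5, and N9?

N1 = x1 OR x2 OR x3 = False OR False OR False = False
N2 = x2 AND N1 = False AND False = False
N4 = x2 OR N1 = False OR False = False
N5 = N2 OR N4 = False OR False = False
N8 = N5 OR N1 = False OR False = False
N9 = N8 OR x4 = False OR False = False

N4 = False, N5 = False, N9 = False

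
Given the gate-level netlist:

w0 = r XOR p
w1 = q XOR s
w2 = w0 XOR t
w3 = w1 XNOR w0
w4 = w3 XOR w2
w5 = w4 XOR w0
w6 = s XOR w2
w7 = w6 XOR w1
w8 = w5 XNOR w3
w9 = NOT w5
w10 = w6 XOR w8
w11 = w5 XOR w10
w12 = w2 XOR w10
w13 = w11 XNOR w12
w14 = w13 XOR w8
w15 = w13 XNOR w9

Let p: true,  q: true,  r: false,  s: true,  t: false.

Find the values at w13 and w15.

w0 = r XOR p = false XOR true = true
w1 = q XOR s = true XOR true = false
w2 = w0 XOR t = true XOR false = true
w3 = w1 XNOR w0 = false XNOR true = false
w4 = w3 XOR w2 = false XOR true = true
w5 = w4 XOR w0 = true XOR true = false
w6 = s XOR w2 = true XOR true = false
w8 = w5 XNOR w3 = false XNOR false = true
w9 = NOT w5 = NOT false = true
w10 = w6 XOR w8 = false XOR true = true
w11 = w5 XOR w10 = false XOR true = true
w12 = w2 XOR w10 = true XOR true = false
w13 = w11 XNOR w12 = true XNOR false = false
w15 = w13 XNOR w9 = false XNOR true = false

w13 = false  w15 = false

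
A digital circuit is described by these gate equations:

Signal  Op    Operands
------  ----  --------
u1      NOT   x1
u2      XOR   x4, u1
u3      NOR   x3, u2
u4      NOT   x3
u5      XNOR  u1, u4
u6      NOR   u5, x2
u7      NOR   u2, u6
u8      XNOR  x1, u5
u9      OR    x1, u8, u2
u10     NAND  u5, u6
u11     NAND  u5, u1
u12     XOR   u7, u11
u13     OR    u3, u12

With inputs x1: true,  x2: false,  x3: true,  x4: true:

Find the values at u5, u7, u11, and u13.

u1 = NOT x1 = NOT true = false
u2 = x4 XOR u1 = true XOR false = true
u3 = x3 NOR u2 = true NOR true = false
u4 = NOT x3 = NOT true = false
u5 = u1 XNOR u4 = false XNOR false = true
u6 = u5 NOR x2 = true NOR false = false
u7 = u2 NOR u6 = true NOR false = false
u11 = u5 NAND u1 = true NAND false = true
u12 = u7 XOR u11 = false XOR true = true
u13 = u3 OR u12 = false OR true = true

u5 = true, u7 = false, u11 = true, u13 = true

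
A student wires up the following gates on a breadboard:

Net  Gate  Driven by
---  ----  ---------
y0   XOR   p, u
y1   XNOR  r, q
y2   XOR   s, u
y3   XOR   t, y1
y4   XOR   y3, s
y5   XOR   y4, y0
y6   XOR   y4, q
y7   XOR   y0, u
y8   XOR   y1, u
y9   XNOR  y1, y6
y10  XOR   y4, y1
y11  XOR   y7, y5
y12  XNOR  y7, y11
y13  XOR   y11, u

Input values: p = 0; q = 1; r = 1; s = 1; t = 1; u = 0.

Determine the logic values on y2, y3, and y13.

y0 = p XOR u = 0 XOR 0 = 0
y1 = r XNOR q = 1 XNOR 1 = 1
y2 = s XOR u = 1 XOR 0 = 1
y3 = t XOR y1 = 1 XOR 1 = 0
y4 = y3 XOR s = 0 XOR 1 = 1
y5 = y4 XOR y0 = 1 XOR 0 = 1
y7 = y0 XOR u = 0 XOR 0 = 0
y11 = y7 XOR y5 = 0 XOR 1 = 1
y13 = y11 XOR u = 1 XOR 0 = 1

y2 = 1, y3 = 0, y13 = 1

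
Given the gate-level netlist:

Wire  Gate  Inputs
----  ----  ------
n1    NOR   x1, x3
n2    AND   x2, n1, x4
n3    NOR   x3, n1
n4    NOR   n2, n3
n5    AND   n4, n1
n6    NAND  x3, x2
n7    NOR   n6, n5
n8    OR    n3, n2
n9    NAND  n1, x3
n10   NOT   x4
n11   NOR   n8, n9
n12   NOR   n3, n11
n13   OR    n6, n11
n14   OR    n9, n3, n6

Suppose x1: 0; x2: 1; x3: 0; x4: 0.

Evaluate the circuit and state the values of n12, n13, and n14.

n1 = x1 NOR x3 = 0 NOR 0 = 1
n2 = x2 AND n1 AND x4 = 1 AND 1 AND 0 = 0
n3 = x3 NOR n1 = 0 NOR 1 = 0
n6 = x3 NAND x2 = 0 NAND 1 = 1
n8 = n3 OR n2 = 0 OR 0 = 0
n9 = n1 NAND x3 = 1 NAND 0 = 1
n11 = n8 NOR n9 = 0 NOR 1 = 0
n12 = n3 NOR n11 = 0 NOR 0 = 1
n13 = n6 OR n11 = 1 OR 0 = 1
n14 = n9 OR n3 OR n6 = 1 OR 0 OR 1 = 1

n12 = 1; n13 = 1; n14 = 1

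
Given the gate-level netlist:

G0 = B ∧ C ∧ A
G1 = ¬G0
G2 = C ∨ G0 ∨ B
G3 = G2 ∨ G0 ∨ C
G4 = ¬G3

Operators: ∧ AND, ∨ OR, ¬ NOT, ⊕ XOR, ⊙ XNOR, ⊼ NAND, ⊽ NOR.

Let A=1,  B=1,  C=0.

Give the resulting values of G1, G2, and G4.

G1 = 1, G2 = 1, G4 = 0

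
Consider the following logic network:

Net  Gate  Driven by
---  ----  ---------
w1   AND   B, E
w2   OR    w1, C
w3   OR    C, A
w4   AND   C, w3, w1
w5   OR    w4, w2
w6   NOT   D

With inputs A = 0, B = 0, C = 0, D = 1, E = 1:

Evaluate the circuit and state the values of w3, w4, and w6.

w1 = B AND E = 0 AND 1 = 0
w3 = C OR A = 0 OR 0 = 0
w4 = C AND w3 AND w1 = 0 AND 0 AND 0 = 0
w6 = NOT D = NOT 1 = 0

w3 = 0; w4 = 0; w6 = 0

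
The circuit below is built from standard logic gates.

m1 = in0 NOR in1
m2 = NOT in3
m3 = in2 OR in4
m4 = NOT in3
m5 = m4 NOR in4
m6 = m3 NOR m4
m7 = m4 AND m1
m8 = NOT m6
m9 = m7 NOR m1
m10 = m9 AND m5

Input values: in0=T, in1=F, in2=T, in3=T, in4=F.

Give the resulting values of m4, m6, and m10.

m1 = in0 NOR in1 = T NOR F = F
m3 = in2 OR in4 = T OR F = T
m4 = NOT in3 = NOT T = F
m5 = m4 NOR in4 = F NOR F = T
m6 = m3 NOR m4 = T NOR F = F
m7 = m4 AND m1 = F AND F = F
m9 = m7 NOR m1 = F NOR F = T
m10 = m9 AND m5 = T AND T = T

m4 = F, m6 = F, m10 = T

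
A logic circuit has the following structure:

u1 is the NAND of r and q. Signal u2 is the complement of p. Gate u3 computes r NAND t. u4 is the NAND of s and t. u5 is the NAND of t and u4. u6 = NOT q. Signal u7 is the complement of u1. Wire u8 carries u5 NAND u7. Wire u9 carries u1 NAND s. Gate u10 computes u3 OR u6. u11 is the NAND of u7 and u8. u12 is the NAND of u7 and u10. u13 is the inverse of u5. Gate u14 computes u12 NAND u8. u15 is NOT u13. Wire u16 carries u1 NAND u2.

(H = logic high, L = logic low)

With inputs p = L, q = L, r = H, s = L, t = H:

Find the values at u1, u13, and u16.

u1 = r NAND q = H NAND L = H
u2 = NOT p = NOT L = H
u4 = s NAND t = L NAND H = H
u5 = t NAND u4 = H NAND H = L
u13 = NOT u5 = NOT L = H
u16 = u1 NAND u2 = H NAND H = L

u1 = H  u13 = H  u16 = L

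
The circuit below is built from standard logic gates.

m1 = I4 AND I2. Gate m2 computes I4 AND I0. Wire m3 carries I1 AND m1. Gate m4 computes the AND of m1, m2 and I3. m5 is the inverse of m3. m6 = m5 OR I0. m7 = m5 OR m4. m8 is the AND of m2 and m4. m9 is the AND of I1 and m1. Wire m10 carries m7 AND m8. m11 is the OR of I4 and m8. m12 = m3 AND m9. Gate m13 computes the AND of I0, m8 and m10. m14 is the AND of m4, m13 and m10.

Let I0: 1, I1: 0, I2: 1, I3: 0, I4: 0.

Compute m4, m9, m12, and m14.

m1 = I4 AND I2 = 0 AND 1 = 0
m2 = I4 AND I0 = 0 AND 1 = 0
m3 = I1 AND m1 = 0 AND 0 = 0
m4 = m1 AND m2 AND I3 = 0 AND 0 AND 0 = 0
m5 = NOT m3 = NOT 0 = 1
m7 = m5 OR m4 = 1 OR 0 = 1
m8 = m2 AND m4 = 0 AND 0 = 0
m9 = I1 AND m1 = 0 AND 0 = 0
m10 = m7 AND m8 = 1 AND 0 = 0
m12 = m3 AND m9 = 0 AND 0 = 0
m13 = I0 AND m8 AND m10 = 1 AND 0 AND 0 = 0
m14 = m4 AND m13 AND m10 = 0 AND 0 AND 0 = 0

m4 = 0; m9 = 0; m12 = 0; m14 = 0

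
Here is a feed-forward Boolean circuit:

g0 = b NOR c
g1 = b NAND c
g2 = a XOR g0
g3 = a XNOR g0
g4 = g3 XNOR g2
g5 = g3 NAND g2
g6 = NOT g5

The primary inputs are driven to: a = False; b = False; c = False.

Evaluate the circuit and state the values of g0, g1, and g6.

g0 = True, g1 = True, g6 = False

g0 = b NOR c = False NOR False = True
g1 = b NAND c = False NAND False = True
g2 = a XOR g0 = False XOR True = True
g3 = a XNOR g0 = False XNOR True = False
g5 = g3 NAND g2 = False NAND True = True
g6 = NOT g5 = NOT True = False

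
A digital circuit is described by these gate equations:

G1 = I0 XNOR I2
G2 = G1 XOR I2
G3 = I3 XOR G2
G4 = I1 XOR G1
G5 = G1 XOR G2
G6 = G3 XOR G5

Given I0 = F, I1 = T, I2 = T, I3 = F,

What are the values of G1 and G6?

G1 = I0 XNOR I2 = F XNOR T = F
G2 = G1 XOR I2 = F XOR T = T
G3 = I3 XOR G2 = F XOR T = T
G5 = G1 XOR G2 = F XOR T = T
G6 = G3 XOR G5 = T XOR T = F

G1 = F; G6 = F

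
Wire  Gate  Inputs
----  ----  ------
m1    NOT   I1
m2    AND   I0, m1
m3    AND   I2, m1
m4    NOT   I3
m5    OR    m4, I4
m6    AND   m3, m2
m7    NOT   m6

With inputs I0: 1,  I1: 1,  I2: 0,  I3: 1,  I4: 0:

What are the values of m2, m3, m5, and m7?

m2 = 0, m3 = 0, m5 = 0, m7 = 1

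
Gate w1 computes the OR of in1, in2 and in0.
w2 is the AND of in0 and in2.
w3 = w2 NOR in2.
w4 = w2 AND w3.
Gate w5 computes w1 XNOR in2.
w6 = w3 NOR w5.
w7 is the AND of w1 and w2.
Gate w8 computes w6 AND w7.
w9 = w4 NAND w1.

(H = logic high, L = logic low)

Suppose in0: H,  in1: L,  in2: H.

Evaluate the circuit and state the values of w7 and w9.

w7 = H, w9 = H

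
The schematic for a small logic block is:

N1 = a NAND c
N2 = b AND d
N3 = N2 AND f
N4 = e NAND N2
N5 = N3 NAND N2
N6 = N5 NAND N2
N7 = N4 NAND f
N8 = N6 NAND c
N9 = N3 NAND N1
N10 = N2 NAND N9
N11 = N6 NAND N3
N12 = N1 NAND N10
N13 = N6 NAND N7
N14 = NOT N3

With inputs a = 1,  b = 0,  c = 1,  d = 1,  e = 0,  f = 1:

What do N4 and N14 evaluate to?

N4 = 1, N14 = 1

N2 = b AND d = 0 AND 1 = 0
N3 = N2 AND f = 0 AND 1 = 0
N4 = e NAND N2 = 0 NAND 0 = 1
N14 = NOT N3 = NOT 0 = 1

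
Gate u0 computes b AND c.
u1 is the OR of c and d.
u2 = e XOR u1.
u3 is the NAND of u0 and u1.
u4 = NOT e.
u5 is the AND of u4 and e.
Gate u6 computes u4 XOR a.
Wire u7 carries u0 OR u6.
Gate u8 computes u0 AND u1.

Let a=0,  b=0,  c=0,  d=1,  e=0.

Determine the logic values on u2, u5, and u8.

u0 = b AND c = 0 AND 0 = 0
u1 = c OR d = 0 OR 1 = 1
u2 = e XOR u1 = 0 XOR 1 = 1
u4 = NOT e = NOT 0 = 1
u5 = u4 AND e = 1 AND 0 = 0
u8 = u0 AND u1 = 0 AND 1 = 0

u2 = 1, u5 = 0, u8 = 0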